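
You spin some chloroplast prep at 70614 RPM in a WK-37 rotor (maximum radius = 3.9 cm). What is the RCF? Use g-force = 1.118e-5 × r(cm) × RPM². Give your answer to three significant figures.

217000 ×g

RCF = 1.118 × 10⁻⁵ × r × N²
RCF = 1.118 × 10⁻⁵ × 3.9 × (70614)² = 1.118 × 10⁻⁵ × 3.9 × 4,986,336,996 ≈ 217,414.3 × g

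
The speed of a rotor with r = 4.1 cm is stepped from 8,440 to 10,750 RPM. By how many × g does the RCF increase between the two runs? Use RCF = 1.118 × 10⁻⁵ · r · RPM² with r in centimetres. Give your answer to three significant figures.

RCF₁ = 1.118 × 10⁻⁵ × 4.1 × (8440)² = 1.118 × 10⁻⁵ × 4.1 × 71,233,600 ≈ 3,265.2 × g
RCF₂ = 1.118 × 10⁻⁵ × 4.1 × (10750)² = 1.118 × 10⁻⁵ × 4.1 × 115,562,500 ≈ 5,297.2 × g
Increase = 5,297.2 − 3,265.2 = 2,032

2030 × g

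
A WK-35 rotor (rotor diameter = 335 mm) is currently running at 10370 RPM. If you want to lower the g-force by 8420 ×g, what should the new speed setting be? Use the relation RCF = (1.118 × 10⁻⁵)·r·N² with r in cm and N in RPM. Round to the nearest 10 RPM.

7910 RPM

r = 335 mm / 2 = 167.5 mm = 16.75 cm
Current RCF = 1.118 × 10⁻⁵ × 16.75 × (10370)² = 1.118 × 10⁻⁵ × 16.75 × 107,536,900 ≈ 20,137.9 × g
Target RCF = 20,137.9 − 8,420 = 11,717.9 × g
N² = 11,717.9 / (18.7265 × 10⁻⁵) = 62,573,893
N ≈ √62,573,893 ≈ 7,910.4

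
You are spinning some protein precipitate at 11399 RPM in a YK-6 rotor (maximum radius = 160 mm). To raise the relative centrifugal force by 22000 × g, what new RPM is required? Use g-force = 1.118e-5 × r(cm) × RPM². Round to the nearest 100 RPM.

15900 RPM

r = 160 mm = 16.0 cm
Current RCF = 1.118 × 10⁻⁵ × 16 × (11399)² = 1.118 × 10⁻⁵ × 16 × 129,937,201 ≈ 23,243.2 × g
Target RCF = 23,243.2 + 22,000 = 45,243.2 × g
N² = 45,243.2 / (17.888 × 10⁻⁵) = 252,924,866
N ≈ √252,924,866 ≈ 15,903.6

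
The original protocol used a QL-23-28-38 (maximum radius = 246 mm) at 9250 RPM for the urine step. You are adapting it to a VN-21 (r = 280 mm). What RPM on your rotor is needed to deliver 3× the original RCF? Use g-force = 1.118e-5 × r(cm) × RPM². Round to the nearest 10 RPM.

15020 RPM

Original rotor: r = 246 mm = 24.6 cm
RCF = 1.118 × 10⁻⁵ × r × N²
RCF_original = 1.118 × 10⁻⁵ × 24.6 × (9250)² = 1.118 × 10⁻⁵ × 24.6 × 85,562,500 ≈ 23,532.1 × g
Target RCF = 3 × 23,532.1 ≈ 70,596.3 × g
Your rotor: r = 280 mm = 28.0 cm
70,596.3 = 1.118 × 10⁻⁵ × 28 × N²
N² = 70,596.3 / (31.304 × 10⁻⁵) = 225,518,464
N ≈ √225,518,464 ≈ 15,017.3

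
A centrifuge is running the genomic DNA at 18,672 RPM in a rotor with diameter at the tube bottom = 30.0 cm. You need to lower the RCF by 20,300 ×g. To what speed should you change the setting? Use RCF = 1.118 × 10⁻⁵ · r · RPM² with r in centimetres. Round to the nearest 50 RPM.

r = 30.0 / 2 = 15 cm
Current RCF = 1.118 × 10⁻⁵ × 15 × (18672)² = 1.118 × 10⁻⁵ × 15 × 348,643,584 ≈ 58,467.5 × g
Target RCF = 58,467.5 − 20,300 = 38,167.5 × g
N² = 38,167.5 / (16.77 × 10⁻⁵) = 227,593,918
N ≈ √227,593,918 ≈ 15,086.2

15100 RPM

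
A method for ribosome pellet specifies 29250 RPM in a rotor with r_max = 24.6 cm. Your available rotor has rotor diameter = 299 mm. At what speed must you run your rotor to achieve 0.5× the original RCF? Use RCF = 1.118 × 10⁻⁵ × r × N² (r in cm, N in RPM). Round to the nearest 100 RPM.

26500 RPM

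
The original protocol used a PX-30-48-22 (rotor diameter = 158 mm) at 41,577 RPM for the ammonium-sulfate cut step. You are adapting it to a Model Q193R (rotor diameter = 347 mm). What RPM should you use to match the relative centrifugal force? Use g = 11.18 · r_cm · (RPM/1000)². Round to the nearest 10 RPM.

Original rotor: r = 158 mm / 2 = 79 mm = 7.9 cm
RCF = 11.18 × r × (N/1000)²
RCF_original = 11.18 × 7.9 × (41.577)² = 11.18 × 7.9 × 1,728.646929 ≈ 152,677.6 × g
Your rotor: r = 347 mm / 2 = 173.5 mm = 17.35 cm
152,677.6 = 11.18 × 17.35 × (N/1000)²
(N/1000)² = 152,677.6 / 193.973 = 787.1075
N = 1000 × √787.1075 ≈ 28,055.4

≈ 28060 RPM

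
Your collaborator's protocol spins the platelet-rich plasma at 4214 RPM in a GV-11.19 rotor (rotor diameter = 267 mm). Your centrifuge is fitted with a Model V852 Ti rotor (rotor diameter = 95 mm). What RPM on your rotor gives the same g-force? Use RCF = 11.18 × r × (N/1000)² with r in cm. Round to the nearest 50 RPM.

7050 RPM

Original rotor: r = 267 mm / 2 = 133.5 mm = 13.35 cm
RCF_original = 11.18 × 13.35 × (4.214)² = 11.18 × 13.35 × 17.757796 ≈ 2,650.4 × g
Your rotor: r = 95 mm / 2 = 47.5 mm = 4.75 cm
2,650.4 = 11.18 × 4.75 × (N/1000)²
(N/1000)² = 2,650.4 / 53.105 = 49.90867
N = 1000 × √49.90867 ≈ 7,064.6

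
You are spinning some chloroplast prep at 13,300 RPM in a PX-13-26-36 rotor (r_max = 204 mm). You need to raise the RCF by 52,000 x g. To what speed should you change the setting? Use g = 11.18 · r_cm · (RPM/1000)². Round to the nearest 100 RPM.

20100 RPM

r = 204 mm = 20.4 cm
Current RCF = 11.18 × 20.4 × (13.3)² = 11.18 × 20.4 × 176.89 ≈ 40,343.7 × g
Target RCF = 40,343.7 + 52,000 = 92,343.7 × g
(N/1000)² = 92,343.7 / 228.072 = 404.8884
N = 1000 × √404.8884 ≈ 20,121.8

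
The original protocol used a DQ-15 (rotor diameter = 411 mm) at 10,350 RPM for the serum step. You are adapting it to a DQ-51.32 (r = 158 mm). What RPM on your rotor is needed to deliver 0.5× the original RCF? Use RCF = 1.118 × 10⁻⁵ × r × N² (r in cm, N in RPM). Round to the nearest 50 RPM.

Original rotor: r = 411 mm / 2 = 205.5 mm = 20.55 cm
RCF_original = 1.118 × 10⁻⁵ × 20.55 × (10350)² = 1.118 × 10⁻⁵ × 20.55 × 107,122,500 ≈ 24,611.3 × g
Target RCF = 0.5 × 24,611.3 ≈ 12,305.6 × g
Your rotor: r = 158 mm = 15.8 cm
12,305.6 = 1.118 × 10⁻⁵ × 15.8 × N²
N² = 12,305.6 / (17.6644 × 10⁻⁵) = 69,663,278
N ≈ √69,663,278 ≈ 8,346.5

≈ 8350 RPM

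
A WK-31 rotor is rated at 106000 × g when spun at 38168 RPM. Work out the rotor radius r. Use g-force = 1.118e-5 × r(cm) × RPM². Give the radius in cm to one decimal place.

r ≈ 6.5 cm

106000 = 1.118 × 10⁻⁵ × r × (38168)²
r = 106000 / (1.118 × 10⁻⁵ × 1,456,796,224) = 106000 / 16286.98 ≈ 6.508 cm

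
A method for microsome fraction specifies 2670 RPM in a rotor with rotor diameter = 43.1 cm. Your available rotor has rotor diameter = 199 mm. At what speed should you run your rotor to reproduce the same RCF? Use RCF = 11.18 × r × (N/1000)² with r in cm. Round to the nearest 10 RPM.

≈ 3930 RPM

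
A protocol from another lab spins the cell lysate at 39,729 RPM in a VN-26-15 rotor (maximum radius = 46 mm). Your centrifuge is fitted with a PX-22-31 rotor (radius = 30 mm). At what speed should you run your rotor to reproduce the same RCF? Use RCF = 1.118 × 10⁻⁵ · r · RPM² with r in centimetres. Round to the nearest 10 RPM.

≈ 49200 RPM

Original rotor: r = 46 mm = 4.6 cm
RCF_original = 1.118 × 10⁻⁵ × 4.6 × (39729)² = 1.118 × 10⁻⁵ × 4.6 × 1,578,393,441 ≈ 81,173.6 × g
Your rotor: r = 30 mm = 3.0 cm
81,173.6 = 1.118 × 10⁻⁵ × 3 × N²
N² = 81,173.6 / (3.354 × 10⁻⁵) = 2,420,202,743
N ≈ √2,420,202,743 ≈ 49,195.6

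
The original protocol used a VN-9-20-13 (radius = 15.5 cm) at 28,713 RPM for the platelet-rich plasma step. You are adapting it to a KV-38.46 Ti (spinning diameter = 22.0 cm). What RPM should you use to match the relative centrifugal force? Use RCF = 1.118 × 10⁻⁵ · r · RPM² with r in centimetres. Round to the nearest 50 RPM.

34100 RPM

RCF_original = 1.118 × 10⁻⁵ × 15.5 × (28713)² = 1.118 × 10⁻⁵ × 15.5 × 824,436,369 ≈ 142,866.6 × g
Your rotor: r = 22.0 / 2 = 11 cm
142,866.6 = 1.118 × 10⁻⁵ × 11 × N²
N² = 142,866.6 / (12.298 × 10⁻⁵) = 1,161,705,968
N ≈ √1,161,705,968 ≈ 34,083.8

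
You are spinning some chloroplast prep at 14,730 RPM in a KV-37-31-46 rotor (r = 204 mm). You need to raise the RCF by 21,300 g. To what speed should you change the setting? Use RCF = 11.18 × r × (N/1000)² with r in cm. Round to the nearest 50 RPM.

r = 204 mm = 20.4 cm
Current RCF = 11.18 × 20.4 × (14.73)² = 11.18 × 20.4 × 216.9729 ≈ 49,485.4 × g
Target RCF = 49,485.4 + 21,300 = 70,785.4 × g
(N/1000)² = 70,785.4 / 228.072 = 310.3643
N = 1000 × √310.3643 ≈ 17,617.2

N₂ ≈ 17600 RPM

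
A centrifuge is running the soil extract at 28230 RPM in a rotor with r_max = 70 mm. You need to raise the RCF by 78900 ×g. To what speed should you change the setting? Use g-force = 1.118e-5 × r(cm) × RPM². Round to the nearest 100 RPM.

≈ 42500 RPM

r = 70 mm = 7.0 cm
Current RCF = 1.118 × 10⁻⁵ × 7 × (28230)² = 1.118 × 10⁻⁵ × 7 × 796,932,900 ≈ 62,368 × g
Target RCF = 62,368 + 78,900 = 141,268 × g
N² = 141,268 / (7.826 × 10⁻⁵) = 1,805,111,168
N ≈ √1,805,111,168 ≈ 42,486.6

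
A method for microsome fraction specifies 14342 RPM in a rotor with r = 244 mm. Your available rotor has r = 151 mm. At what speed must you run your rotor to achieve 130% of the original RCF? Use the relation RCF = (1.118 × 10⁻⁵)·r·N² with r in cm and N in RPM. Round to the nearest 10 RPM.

Original rotor: r = 244 mm = 24.4 cm
RCF_original = 1.118 × 10⁻⁵ × 24.4 × (14342)² = 1.118 × 10⁻⁵ × 24.4 × 205,692,964 ≈ 56,111.4 × g
Target RCF = 1.3 × 56,111.4 ≈ 72,944.8 × g
Your rotor: r = 151 mm = 15.1 cm
72,944.8 = 1.118 × 10⁻⁵ × 15.1 × N²
N² = 72,944.8 / (16.8818 × 10⁻⁵) = 432,091,365
N ≈ √432,091,365 ≈ 20,786.8

20790 RPM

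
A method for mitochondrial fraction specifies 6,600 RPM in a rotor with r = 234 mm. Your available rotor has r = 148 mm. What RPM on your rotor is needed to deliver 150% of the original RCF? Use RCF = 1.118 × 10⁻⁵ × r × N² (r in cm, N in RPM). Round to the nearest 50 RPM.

10150 RPM

Original rotor: r = 234 mm = 23.4 cm
RCF = 1.118 × 10⁻⁵ × r × N²
RCF_original = 1.118 × 10⁻⁵ × 23.4 × (6600)² = 1.118 × 10⁻⁵ × 23.4 × 43,560,000 ≈ 11,395.8 × g
Target RCF = 1.5 × 11,395.8 ≈ 17,093.7 × g
Your rotor: r = 148 mm = 14.8 cm
17,093.7 = 1.118 × 10⁻⁵ × 14.8 × N²
N² = 17,093.7 / (16.5464 × 10⁻⁵) = 103,307,668
N ≈ √103,307,668 ≈ 10,164.0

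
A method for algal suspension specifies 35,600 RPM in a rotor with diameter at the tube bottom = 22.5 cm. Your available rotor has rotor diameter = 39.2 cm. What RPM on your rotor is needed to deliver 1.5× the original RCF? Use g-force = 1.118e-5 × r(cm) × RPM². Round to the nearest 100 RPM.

Original rotor: r = 22.5 / 2 = 11.25 cm
RCF_original = 1.118 × 10⁻⁵ × 11.25 × (35600)² = 1.118 × 10⁻⁵ × 11.25 × 1,267,360,000 ≈ 159,402.2 × g
Target RCF = 1.5 × 159,402.2 ≈ 239,103.3 × g
Your rotor: r = 39.2 / 2 = 19.6 cm
239,103.3 = 1.118 × 10⁻⁵ × 19.6 × N²
N² = 239,103.3 / (21.9128 × 10⁻⁵) = 1,091,158,136
N ≈ √1,091,158,136 ≈ 33,032.7

≈ 33000 RPM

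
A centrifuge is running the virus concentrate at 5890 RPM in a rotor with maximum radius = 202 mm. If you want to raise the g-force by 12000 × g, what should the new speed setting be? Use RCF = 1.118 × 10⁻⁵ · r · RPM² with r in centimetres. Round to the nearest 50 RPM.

r = 202 mm = 20.2 cm
Current RCF = 1.118 × 10⁻⁵ × 20.2 × (5890)² = 1.118 × 10⁻⁵ × 20.2 × 34,692,100 ≈ 7,834.7 × g
Target RCF = 7,834.7 + 12,000 = 19,834.7 × g
N² = 19,834.7 / (22.5836 × 10⁻⁵) = 87,827,893
N ≈ √87,827,893 ≈ 9,371.7

≈ 9350 RPM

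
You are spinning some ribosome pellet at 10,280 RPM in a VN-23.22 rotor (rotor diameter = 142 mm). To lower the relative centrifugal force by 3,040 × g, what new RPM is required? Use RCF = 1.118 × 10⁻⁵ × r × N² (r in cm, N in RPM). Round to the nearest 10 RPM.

≈ 8210 RPM

r = 142 mm / 2 = 71 mm = 7.1 cm
Current RCF = 1.118 × 10⁻⁵ × 7.1 × (10280)² = 1.118 × 10⁻⁵ × 7.1 × 105,678,400 ≈ 8,388.5 × g
Target RCF = 8,388.5 − 3,040 = 5,348.5 × g
N² = 5,348.5 / (7.9378 × 10⁻⁵) = 67,380,131
N ≈ √67,380,131 ≈ 8,208.5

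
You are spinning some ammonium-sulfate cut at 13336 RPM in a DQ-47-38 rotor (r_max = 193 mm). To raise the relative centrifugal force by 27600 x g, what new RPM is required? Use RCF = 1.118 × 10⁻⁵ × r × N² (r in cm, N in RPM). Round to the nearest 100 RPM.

N₂ ≈ 17500 RPM

r = 193 mm = 19.3 cm
Current RCF = 1.118 × 10⁻⁵ × 19.3 × (13336)² = 1.118 × 10⁻⁵ × 19.3 × 177,848,896 ≈ 38,375.2 × g
Target RCF = 38,375.2 + 27,600 = 65,975.2 × g
N² = 65,975.2 / (21.5774 × 10⁻⁵) = 305,760,657
N ≈ √305,760,657 ≈ 17,486.0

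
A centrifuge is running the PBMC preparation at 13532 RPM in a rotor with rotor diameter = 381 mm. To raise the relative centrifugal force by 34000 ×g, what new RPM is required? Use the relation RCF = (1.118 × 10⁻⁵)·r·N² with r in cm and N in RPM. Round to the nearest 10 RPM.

N₂ ≈ 18510 RPM

r = 381 mm / 2 = 190.5 mm = 19.05 cm
Current RCF = 1.118 × 10⁻⁵ × 19.05 × (13532)² = 1.118 × 10⁻⁵ × 19.05 × 183,115,024 ≈ 38,999.7 × g
Target RCF = 38,999.7 + 34,000 = 72,999.7 × g
N² = 72,999.7 / (21.2979 × 10⁻⁵) = 342,755,389
N ≈ √342,755,389 ≈ 18,513.7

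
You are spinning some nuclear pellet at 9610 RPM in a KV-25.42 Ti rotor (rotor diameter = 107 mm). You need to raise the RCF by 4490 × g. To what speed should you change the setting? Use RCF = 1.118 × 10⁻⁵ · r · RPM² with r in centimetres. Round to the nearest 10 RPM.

r = 107 mm / 2 = 53.5 mm = 5.35 cm
Current RCF = 1.118 × 10⁻⁵ × 5.35 × (9610)² = 1.118 × 10⁻⁵ × 5.35 × 92,352,100 ≈ 5,523.9 × g
Target RCF = 5,523.9 + 4,490 = 10,013.9 × g
N² = 10,013.9 / (5.9813 × 10⁻⁵) = 167,420,126
N ≈ √167,420,126 ≈ 12,939.1

12940 RPM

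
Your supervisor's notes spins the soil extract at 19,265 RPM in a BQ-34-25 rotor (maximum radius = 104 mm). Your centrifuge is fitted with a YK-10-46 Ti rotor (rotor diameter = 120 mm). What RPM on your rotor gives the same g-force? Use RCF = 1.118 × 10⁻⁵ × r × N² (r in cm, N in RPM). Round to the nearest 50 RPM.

Original rotor: r = 104 mm = 10.4 cm
RCF_original = 1.118 × 10⁻⁵ × 10.4 × (19265)² = 1.118 × 10⁻⁵ × 10.4 × 371,140,225 ≈ 43,153.2 × g
Your rotor: r = 120 mm / 2 = 60 mm = 6 cm
43,153.2 = 1.118 × 10⁻⁵ × 6 × N²
N² = 43,153.2 / (6.708 × 10⁻⁵) = 643,309,481
N ≈ √643,309,481 ≈ 25,363.5

25350 RPM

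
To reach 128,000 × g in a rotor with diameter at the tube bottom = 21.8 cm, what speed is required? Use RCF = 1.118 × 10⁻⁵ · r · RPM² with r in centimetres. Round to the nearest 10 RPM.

≈ 32410 RPM

r = 21.8 / 2 = 10.9 cm
128,000 = 1.118 × 10⁻⁵ × 10.9 × N²
N² = 128,000 / (12.1862 × 10⁻⁵) = 1,050,368,450
N ≈ √1,050,368,450 ≈ 32,409.4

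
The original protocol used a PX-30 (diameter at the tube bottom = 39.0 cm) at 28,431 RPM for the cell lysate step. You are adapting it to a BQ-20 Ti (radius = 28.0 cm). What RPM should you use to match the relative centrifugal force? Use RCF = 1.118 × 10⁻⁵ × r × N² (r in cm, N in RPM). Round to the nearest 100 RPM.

23700 RPM

Original rotor: r = 39.0 / 2 = 19.5 cm
RCF_original = 1.118 × 10⁻⁵ × 19.5 × (28431)² = 1.118 × 10⁻⁵ × 19.5 × 808,321,761 ≈ 176,222.2 × g
176,222.2 = 1.118 × 10⁻⁵ × 28 × N²
N² = 176,222.2 / (31.304 × 10⁻⁵) = 562,938,283
N ≈ √562,938,283 ≈ 23,726.3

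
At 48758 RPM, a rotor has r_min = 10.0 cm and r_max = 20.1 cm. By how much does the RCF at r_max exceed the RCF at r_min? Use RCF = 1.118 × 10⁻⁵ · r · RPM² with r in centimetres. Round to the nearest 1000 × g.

268000 g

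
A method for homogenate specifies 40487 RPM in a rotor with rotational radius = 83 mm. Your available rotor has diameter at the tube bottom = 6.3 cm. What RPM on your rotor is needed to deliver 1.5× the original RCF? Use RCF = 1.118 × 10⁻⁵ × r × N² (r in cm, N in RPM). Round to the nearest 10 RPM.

Original rotor: r = 83 mm = 8.3 cm
RCF_original = 1.118 × 10⁻⁵ × 8.3 × (40487)² = 1.118 × 10⁻⁵ × 8.3 × 1,639,197,169 ≈ 152,107.7 × g
Target RCF = 1.5 × 152,107.7 ≈ 228,161.6 × g
Your rotor: r = 6.3 / 2 = 3.15 cm
228,161.6 = 1.118 × 10⁻⁵ × 3.15 × N²
N² = 228,161.6 / (3.5217 × 10⁻⁵) = 6,478,734,702
N ≈ √6,478,734,702 ≈ 80,490.6

80490 RPM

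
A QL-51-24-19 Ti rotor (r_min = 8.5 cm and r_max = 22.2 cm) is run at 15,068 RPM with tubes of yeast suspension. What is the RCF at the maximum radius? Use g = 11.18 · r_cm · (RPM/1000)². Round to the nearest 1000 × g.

Use r_max = 22.2 cm.
RCF = 11.18 × r × (N/1000)²
RCF = 11.18 × 22.2 × (15.068)² = 11.18 × 22.2 × 227.044624 ≈ 56,351.6 × g

56000 g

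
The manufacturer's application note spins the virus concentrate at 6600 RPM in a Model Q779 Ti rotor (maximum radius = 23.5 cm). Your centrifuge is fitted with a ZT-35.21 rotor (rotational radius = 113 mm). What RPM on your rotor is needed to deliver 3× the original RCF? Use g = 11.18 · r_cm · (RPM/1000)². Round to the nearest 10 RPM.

≈ 16490 RPM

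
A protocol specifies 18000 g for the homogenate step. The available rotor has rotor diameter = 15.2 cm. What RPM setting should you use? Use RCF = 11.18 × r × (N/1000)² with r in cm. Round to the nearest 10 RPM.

N ≈ 14550 RPM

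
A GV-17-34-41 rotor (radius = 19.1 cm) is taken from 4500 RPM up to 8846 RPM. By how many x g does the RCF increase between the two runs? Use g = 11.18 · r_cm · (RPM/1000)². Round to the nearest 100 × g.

RCF₁ = 11.18 × 19.1 × (4.5)² = 11.18 × 19.1 × 20.25 ≈ 4,324.1 × g
RCF₂ = 11.18 × 19.1 × (8.846)² = 11.18 × 19.1 × 78.251716 ≈ 16,709.7 × g
Increase = 16,709.7 − 4,324.1 = 12,385.6

12400 x g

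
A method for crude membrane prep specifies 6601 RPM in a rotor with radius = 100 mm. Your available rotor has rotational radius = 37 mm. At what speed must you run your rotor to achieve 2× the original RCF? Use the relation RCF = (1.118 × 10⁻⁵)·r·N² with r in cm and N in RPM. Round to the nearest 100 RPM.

Original rotor: r = 100 mm = 10.0 cm
RCF_original = 1.118 × 10⁻⁵ × 10 × (6601)² = 1.118 × 10⁻⁵ × 10 × 43,573,201 ≈ 4,871.5 × g
Target RCF = 2 × 4,871.5 ≈ 9,743 × g
Your rotor: r = 37 mm = 3.7 cm
9,743 = 1.118 × 10⁻⁵ × 3.7 × N²
N² = 9,743 / (4.1366 × 10⁻⁵) = 235,531,596
N ≈ √235,531,596 ≈ 15,347.0

15300 RPM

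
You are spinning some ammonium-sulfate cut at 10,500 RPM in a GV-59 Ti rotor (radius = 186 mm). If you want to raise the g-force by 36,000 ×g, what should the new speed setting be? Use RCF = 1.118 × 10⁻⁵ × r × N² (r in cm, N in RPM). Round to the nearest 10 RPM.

r = 186 mm = 18.6 cm
Current RCF = 1.118 × 10⁻⁵ × 18.6 × (10500)² = 1.118 × 10⁻⁵ × 18.6 × 110,250,000 ≈ 22,926.3 × g
Target RCF = 22,926.3 + 36,000 = 58,926.3 × g
N² = 58,926.3 / (20.7948 × 10⁻⁵) = 283,370,362
N ≈ √283,370,362 ≈ 16,833.6

≈ 16830 RPM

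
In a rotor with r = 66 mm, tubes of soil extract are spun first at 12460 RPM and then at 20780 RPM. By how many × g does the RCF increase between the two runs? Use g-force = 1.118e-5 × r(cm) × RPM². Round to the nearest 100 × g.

20400 × g

r = 66 mm = 6.6 cm
RCF₁ = 1.118 × 10⁻⁵ × 6.6 × (12460)² = 1.118 × 10⁻⁵ × 6.6 × 155,251,600 ≈ 11,455.7 × g
RCF₂ = 1.118 × 10⁻⁵ × 6.6 × (20780)² = 1.118 × 10⁻⁵ × 6.6 × 431,808,400 ≈ 31,862.3 × g
Increase = 31,862.3 − 11,455.7 = 20,406.6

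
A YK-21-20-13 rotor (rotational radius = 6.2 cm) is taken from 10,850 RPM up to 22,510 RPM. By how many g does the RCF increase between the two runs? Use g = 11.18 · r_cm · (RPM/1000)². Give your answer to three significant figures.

≈ 27000 g

RCF₁ = 11.18 × 6.2 × (10.85)² = 11.18 × 6.2 × 117.7225 ≈ 8,160.1 × g
RCF₂ = 11.18 × 6.2 × (22.51)² = 11.18 × 6.2 × 506.7001 ≈ 35,122.4 × g
Increase = 35,122.4 − 8,160.1 = 26,962.3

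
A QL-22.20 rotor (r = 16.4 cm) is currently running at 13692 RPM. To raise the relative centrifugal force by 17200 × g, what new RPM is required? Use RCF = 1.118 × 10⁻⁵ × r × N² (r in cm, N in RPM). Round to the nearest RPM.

Current RCF = 1.118 × 10⁻⁵ × 16.4 × (13692)² = 1.118 × 10⁻⁵ × 16.4 × 187,470,864 ≈ 34,373.2 × g
Target RCF = 34,373.2 + 17,200 = 51,573.2 × g
N² = 51,573.2 / (18.3352 × 10⁻⁵) = 281,279,724
N ≈ √281,279,724 ≈ 16,771.4

≈ 16771 RPM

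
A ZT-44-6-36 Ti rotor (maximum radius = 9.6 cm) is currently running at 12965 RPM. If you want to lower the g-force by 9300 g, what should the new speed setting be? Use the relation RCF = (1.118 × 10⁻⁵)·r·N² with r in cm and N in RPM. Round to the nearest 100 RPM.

9000 RPM

Current RCF = 1.118 × 10⁻⁵ × 9.6 × (12965)² = 1.118 × 10⁻⁵ × 9.6 × 168,091,225 ≈ 18,040.9 × g
Target RCF = 18,040.9 − 9,300 = 8,740.9 × g
N² = 8,740.9 / (10.7328 × 10⁻⁵) = 81,441,003
N ≈ √81,441,003 ≈ 9,024.5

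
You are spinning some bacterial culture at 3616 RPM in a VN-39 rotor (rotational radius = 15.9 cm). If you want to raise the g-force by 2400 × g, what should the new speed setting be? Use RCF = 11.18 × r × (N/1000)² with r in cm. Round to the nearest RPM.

Current RCF = 11.18 × 15.9 × (3.616)² = 11.18 × 15.9 × 13.075456 ≈ 2,324.3 × g
Target RCF = 2,324.3 + 2,400 = 4,724.3 × g
(N/1000)² = 4,724.3 / 177.762 = 26.57655
N = 1000 × √26.57655 ≈ 5,155.2

N₂ ≈ 5155 RPM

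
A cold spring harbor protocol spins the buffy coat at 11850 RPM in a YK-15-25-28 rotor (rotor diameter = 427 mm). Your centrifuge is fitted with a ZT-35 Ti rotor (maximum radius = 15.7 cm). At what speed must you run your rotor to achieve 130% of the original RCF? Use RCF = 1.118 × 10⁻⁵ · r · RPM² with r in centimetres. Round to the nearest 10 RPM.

15760 RPM

Original rotor: r = 427 mm / 2 = 213.5 mm = 21.35 cm
RCF_original = 1.118 × 10⁻⁵ × 21.35 × (11850)² = 1.118 × 10⁻⁵ × 21.35 × 140,422,500 ≈ 33,517.9 × g
Target RCF = 1.3 × 33,517.9 ≈ 43,573.3 × g
43,573.3 = 1.118 × 10⁻⁵ × 15.7 × N²
N² = 43,573.3 / (17.5526 × 10⁻⁵) = 248,244,135
N ≈ √248,244,135 ≈ 15,755.8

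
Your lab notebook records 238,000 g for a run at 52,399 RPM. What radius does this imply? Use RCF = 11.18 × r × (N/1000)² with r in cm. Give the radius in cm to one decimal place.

238000 = 11.18 × r × (52.399)²
r = 238000 / (11.18 × 2745.655201) = 238000 / 30696.43 ≈ 7.753 cm

r ≈ 7.8 cm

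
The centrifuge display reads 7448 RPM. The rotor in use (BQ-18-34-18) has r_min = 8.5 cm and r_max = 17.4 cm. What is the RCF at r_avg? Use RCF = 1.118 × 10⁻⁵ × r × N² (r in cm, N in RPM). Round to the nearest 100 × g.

≈ 8000 g

r_avg = (8.5 + 17.4) / 2 = 12.95 cm
RCF = 1.118 × 10⁻⁵ × 12.95 × (7448)² = 1.118 × 10⁻⁵ × 12.95 × 55,472,704 ≈ 8,031.4 × g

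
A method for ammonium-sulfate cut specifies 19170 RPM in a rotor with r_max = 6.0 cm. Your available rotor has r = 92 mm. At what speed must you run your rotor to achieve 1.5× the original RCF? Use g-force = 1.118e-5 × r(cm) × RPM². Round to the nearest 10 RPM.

18960 RPM

RCF_original = 1.118 × 10⁻⁵ × 6 × (19170)² = 1.118 × 10⁻⁵ × 6 × 367,488,900 ≈ 24,651.2 × g
Target RCF = 1.5 × 24,651.2 ≈ 36,976.8 × g
Your rotor: r = 92 mm = 9.2 cm
36,976.8 = 1.118 × 10⁻⁵ × 9.2 × N²
N² = 36,976.8 / (10.2856 × 10⁻⁵) = 359,500,661
N ≈ √359,500,661 ≈ 18,960.5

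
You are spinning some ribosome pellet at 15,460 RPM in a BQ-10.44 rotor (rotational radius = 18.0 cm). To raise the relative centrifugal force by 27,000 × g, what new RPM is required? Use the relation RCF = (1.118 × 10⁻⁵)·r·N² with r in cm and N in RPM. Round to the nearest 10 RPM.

≈ 19320 RPM

Current RCF = 1.118 × 10⁻⁵ × 18 × (15460)² = 1.118 × 10⁻⁵ × 18 × 239,011,600 ≈ 48,098.7 × g
Target RCF = 48,098.7 + 27,000 = 75,098.7 × g
N² = 75,098.7 / (20.124 × 10⁻⁵) = 373,179,785
N ≈ √373,179,785 ≈ 19,317.9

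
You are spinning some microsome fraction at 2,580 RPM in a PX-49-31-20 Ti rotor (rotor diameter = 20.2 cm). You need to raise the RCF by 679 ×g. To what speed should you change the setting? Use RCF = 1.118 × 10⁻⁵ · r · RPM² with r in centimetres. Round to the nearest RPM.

r = 20.2 / 2 = 10.1 cm
Current RCF = 1.118 × 10⁻⁵ × 10.1 × (2580)² = 1.118 × 10⁻⁵ × 10.1 × 6,656,400 ≈ 751.6 × g
Target RCF = 751.6 + 679 = 1,430.6 × g
N² = 1,430.6 / (11.2918 × 10⁻⁵) = 12,669,371
N ≈ √12,669,371 ≈ 3,559.4

3559 RPM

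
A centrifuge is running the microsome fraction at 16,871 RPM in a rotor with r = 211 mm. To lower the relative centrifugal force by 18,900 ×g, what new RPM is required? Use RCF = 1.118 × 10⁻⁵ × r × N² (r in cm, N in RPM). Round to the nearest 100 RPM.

≈ 14300 RPM

r = 211 mm = 21.1 cm
Current RCF = 1.118 × 10⁻⁵ × 21.1 × (16871)² = 1.118 × 10⁻⁵ × 21.1 × 284,630,641 ≈ 67,143.8 × g
Target RCF = 67,143.8 − 18,900 = 48,243.8 × g
N² = 48,243.8 / (23.5898 × 10⁻⁵) = 204,511,272
N ≈ √204,511,272 ≈ 14,300.7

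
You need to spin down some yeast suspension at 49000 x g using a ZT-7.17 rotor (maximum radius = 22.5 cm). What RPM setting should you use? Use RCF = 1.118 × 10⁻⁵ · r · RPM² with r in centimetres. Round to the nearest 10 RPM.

RCF = 1.118 × 10⁻⁵ × r × N²
49,000 = 1.118 × 10⁻⁵ × 22.5 × N²
N² = 49,000 / (25.155 × 10⁻⁵) = 194,792,288
N ≈ √194,792,288 ≈ 13,956.8

13960 RPM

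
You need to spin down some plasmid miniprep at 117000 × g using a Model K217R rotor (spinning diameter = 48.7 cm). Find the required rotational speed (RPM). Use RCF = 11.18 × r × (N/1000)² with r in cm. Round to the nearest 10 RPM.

r = 48.7 / 2 = 24.35 cm
RCF = 11.18 × r × (N/1000)²
117,000 = 11.18 × 24.35 × (N/1000)²
(N/1000)² = 117,000 / 272.233 = 429.7789
N = 1000 × √429.7789 ≈ 20,731.1

≈ 20730 RPM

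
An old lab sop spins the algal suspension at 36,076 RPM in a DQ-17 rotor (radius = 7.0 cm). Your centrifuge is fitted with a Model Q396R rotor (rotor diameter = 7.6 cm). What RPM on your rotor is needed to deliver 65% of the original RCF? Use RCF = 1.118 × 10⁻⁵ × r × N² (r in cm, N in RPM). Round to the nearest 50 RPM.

RCF_original = 1.118 × 10⁻⁵ × 7 × (36076)² = 1.118 × 10⁻⁵ × 7 × 1,301,477,776 ≈ 101,853.7 × g
Target RCF = 0.65 × 101,853.7 ≈ 66,204.9 × g
Your rotor: r = 7.6 / 2 = 3.8 cm
66,204.9 = 1.118 × 10⁻⁵ × 3.8 × N²
N² = 66,204.9 / (4.2484 × 10⁻⁵) = 1,558,349,026
N ≈ √1,558,349,026 ≈ 39,475.9

≈ 39500 RPM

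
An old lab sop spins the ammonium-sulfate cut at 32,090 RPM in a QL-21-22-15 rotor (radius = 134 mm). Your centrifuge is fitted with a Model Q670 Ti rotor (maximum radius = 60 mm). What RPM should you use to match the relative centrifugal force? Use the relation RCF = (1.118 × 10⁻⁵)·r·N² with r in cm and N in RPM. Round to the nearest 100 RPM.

≈ 48000 RPM

Original rotor: r = 134 mm = 13.4 cm
RCF_original = 1.118 × 10⁻⁵ × 13.4 × (32090)² = 1.118 × 10⁻⁵ × 13.4 × 1,029,768,100 ≈ 154,271.6 × g
Your rotor: r = 60 mm = 6.0 cm
154,271.6 = 1.118 × 10⁻⁵ × 6 × N²
N² = 154,271.6 / (6.708 × 10⁻⁵) = 2,299,815,146
N ≈ √2,299,815,146 ≈ 47,956.4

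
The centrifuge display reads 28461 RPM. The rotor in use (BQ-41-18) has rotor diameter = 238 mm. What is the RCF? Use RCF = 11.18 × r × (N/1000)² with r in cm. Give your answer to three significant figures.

108000 x g

r = 238 mm / 2 = 119 mm = 11.9 cm
RCF = 11.18 × 11.9 × (28.461)² = 11.18 × 11.9 × 810.028521 ≈ 107,767.8 × g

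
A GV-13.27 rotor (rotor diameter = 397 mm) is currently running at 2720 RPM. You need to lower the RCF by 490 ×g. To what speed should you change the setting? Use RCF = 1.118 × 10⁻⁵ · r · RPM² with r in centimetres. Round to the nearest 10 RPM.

r = 397 mm / 2 = 198.5 mm = 19.85 cm
Current RCF = 1.118 × 10⁻⁵ × 19.85 × (2720)² = 1.118 × 10⁻⁵ × 19.85 × 7,398,400 ≈ 1,641.9 × g
Target RCF = 1,641.9 − 490 = 1,151.9 × g
N² = 1,151.9 / (22.1923 × 10⁻⁵) = 5,190,539
N ≈ √5,190,539 ≈ 2,278.3

N₂ ≈ 2280 RPM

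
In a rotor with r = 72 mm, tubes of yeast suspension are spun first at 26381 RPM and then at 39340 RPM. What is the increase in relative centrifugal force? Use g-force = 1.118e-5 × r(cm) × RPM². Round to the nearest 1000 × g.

r = 72 mm = 7.2 cm
RCF₁ = 1.118 × 10⁻⁵ × 7.2 × (26381)² = 1.118 × 10⁻⁵ × 7.2 × 695,957,161 ≈ 56,021.8 × g
RCF₂ = 1.118 × 10⁻⁵ × 7.2 × (39340)² = 1.118 × 10⁻⁵ × 7.2 × 1,547,635,600 ≈ 124,578.5 × g
Increase = 124,578.5 − 56,021.8 = 68,556.7

69000 g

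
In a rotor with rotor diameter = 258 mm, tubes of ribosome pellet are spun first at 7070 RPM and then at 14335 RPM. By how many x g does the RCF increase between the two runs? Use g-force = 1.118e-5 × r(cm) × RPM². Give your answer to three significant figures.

r = 258 mm / 2 = 129 mm = 12.9 cm
RCF₁ = 1.118 × 10⁻⁵ × 12.9 × (7070)² = 1.118 × 10⁻⁵ × 12.9 × 49,984,900 ≈ 7,208.9 × g
RCF₂ = 1.118 × 10⁻⁵ × 12.9 × (14335)² = 1.118 × 10⁻⁵ × 12.9 × 205,492,225 ≈ 29,636.5 × g
Increase = 29,636.5 − 7,208.9 = 22,427.6

22400 x g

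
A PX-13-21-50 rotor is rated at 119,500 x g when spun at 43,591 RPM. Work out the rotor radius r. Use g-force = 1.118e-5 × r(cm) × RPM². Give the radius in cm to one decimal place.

r ≈ 5.6 cm

119500 = 1.118 × 10⁻⁵ × r × (43591)²
r = 119500 / (1.118 × 10⁻⁵ × 1,900,175,281) = 119500 / 21243.96 ≈ 5.625 cm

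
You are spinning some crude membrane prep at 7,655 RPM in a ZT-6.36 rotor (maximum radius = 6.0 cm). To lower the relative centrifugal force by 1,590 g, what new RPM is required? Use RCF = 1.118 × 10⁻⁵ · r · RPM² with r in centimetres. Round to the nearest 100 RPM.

Current RCF = 1.118 × 10⁻⁵ × 6 × (7655)² = 1.118 × 10⁻⁵ × 6 × 58,599,025 ≈ 3,930.8 × g
Target RCF = 3,930.8 − 1,590 = 2,340.8 × g
N² = 2,340.8 / (6.708 × 10⁻⁵) = 34,895,647
N ≈ √34,895,647 ≈ 5,907.3

≈ 5900 RPM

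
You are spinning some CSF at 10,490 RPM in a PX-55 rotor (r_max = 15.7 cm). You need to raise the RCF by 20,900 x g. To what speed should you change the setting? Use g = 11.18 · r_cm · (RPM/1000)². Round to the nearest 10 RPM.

Current RCF = 11.18 × 15.7 × (10.49)² = 11.18 × 15.7 × 110.0401 ≈ 19,314.9 × g
Target RCF = 19,314.9 + 20,900 = 40,214.9 × g
(N/1000)² = 40,214.9 / 175.526 = 229.1108
N = 1000 × √229.1108 ≈ 15,136.4

15140 RPM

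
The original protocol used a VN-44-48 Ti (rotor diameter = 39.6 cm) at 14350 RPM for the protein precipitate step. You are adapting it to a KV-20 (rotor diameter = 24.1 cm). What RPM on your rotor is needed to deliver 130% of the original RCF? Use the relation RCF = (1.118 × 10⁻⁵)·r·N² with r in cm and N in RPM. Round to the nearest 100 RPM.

21000 RPM

Original rotor: r = 39.6 / 2 = 19.8 cm
RCF_original = 1.118 × 10⁻⁵ × 19.8 × (14350)² = 1.118 × 10⁻⁵ × 19.8 × 205,922,500 ≈ 45,583.8 × g
Target RCF = 1.3 × 45,583.8 ≈ 59,258.9 × g
Your rotor: r = 24.1 / 2 = 12.05 cm
59,258.9 = 1.118 × 10⁻⁵ × 12.05 × N²
N² = 59,258.9 / (13.4719 × 10⁻⁵) = 439,870,397
N ≈ √439,870,397 ≈ 20,973.1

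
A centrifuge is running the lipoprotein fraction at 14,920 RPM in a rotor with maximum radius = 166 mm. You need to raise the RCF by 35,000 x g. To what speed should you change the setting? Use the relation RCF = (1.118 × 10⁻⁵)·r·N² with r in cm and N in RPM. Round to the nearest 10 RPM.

20280 RPM

r = 166 mm = 16.6 cm
Current RCF = 1.118 × 10⁻⁵ × 16.6 × (14920)² = 1.118 × 10⁻⁵ × 16.6 × 222,606,400 ≈ 41,313.1 × g
Target RCF = 41,313.1 + 35,000 = 76,313.1 × g
N² = 76,313.1 / (18.5588 × 10⁻⁵) = 411,196,306
N ≈ √411,196,306 ≈ 20,278.0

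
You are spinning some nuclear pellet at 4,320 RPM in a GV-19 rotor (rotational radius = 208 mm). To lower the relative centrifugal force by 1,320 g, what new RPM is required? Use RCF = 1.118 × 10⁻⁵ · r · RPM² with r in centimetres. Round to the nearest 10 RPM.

≈ 3600 RPM

r = 208 mm = 20.8 cm
Current RCF = 1.118 × 10⁻⁵ × 20.8 × (4320)² = 1.118 × 10⁻⁵ × 20.8 × 18,662,400 ≈ 4,339.8 × g
Target RCF = 4,339.8 − 1,320 = 3,019.8 × g
N² = 3,019.8 / (23.2544 × 10⁻⁵) = 12,985,930
N ≈ √12,985,930 ≈ 3,603.6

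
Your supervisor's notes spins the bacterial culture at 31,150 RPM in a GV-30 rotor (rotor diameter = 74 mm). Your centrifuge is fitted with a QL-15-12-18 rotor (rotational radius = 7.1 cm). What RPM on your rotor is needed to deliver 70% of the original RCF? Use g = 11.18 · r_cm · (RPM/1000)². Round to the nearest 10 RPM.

18810 RPM

Original rotor: r = 74 mm / 2 = 37 mm = 3.7 cm
RCF_original = 11.18 × 3.7 × (31.15)² = 11.18 × 3.7 × 970.3225 ≈ 40,138.4 × g
Target RCF = 0.7 × 40,138.4 ≈ 28,096.9 × g
28,096.9 = 11.18 × 7.1 × (N/1000)²
(N/1000)² = 28,096.9 / 79.378 = 353.9633
N = 1000 × √353.9633 ≈ 18,813.9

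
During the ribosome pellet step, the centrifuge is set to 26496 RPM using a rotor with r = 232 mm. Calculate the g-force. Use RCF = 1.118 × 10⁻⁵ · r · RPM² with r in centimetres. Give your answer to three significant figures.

r = 232 mm = 23.2 cm
RCF = 1.118 × 10⁻⁵ × r × N²
RCF = 1.118 × 10⁻⁵ × 23.2 × (26496)² = 1.118 × 10⁻⁵ × 23.2 × 702,038,016 ≈ 182,091.8 × g

182000 ×g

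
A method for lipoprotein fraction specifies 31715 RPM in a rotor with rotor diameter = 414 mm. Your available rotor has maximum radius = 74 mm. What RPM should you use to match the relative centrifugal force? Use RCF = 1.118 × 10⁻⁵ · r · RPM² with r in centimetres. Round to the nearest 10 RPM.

Original rotor: r = 414 mm / 2 = 207 mm = 20.7 cm
RCF_original = 1.118 × 10⁻⁵ × 20.7 × (31715)² = 1.118 × 10⁻⁵ × 20.7 × 1,005,841,225 ≈ 232,777.8 × g
Your rotor: r = 74 mm = 7.4 cm
232,777.8 = 1.118 × 10⁻⁵ × 7.4 × N²
N² = 232,777.8 / (8.2732 × 10⁻⁵) = 2,813,636,803
N ≈ √2,813,636,803 ≈ 53,043.7

53040 RPM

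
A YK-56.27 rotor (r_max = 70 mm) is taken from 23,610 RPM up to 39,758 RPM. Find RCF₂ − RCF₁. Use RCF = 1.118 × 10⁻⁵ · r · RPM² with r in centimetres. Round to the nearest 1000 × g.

r = 70 mm = 7.0 cm
RCF₁ = 1.118 × 10⁻⁵ × 7 × (23610)² = 1.118 × 10⁻⁵ × 7 × 557,432,100 ≈ 43,624.6 × g
RCF₂ = 1.118 × 10⁻⁵ × 7 × (39758)² = 1.118 × 10⁻⁵ × 7 × 1,580,698,564 ≈ 123,705.5 × g
Increase = 123,705.5 − 43,624.6 = 80,080.9

≈ 80000 x g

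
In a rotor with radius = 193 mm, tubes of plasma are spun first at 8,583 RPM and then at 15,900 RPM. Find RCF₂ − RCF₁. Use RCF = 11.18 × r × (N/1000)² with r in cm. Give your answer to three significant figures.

38700 x g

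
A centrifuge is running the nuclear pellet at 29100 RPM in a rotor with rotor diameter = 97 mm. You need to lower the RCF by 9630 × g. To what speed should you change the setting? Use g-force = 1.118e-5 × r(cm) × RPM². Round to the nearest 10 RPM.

r = 97 mm / 2 = 48.5 mm = 4.85 cm
Current RCF = 1.118 × 10⁻⁵ × 4.85 × (29100)² = 1.118 × 10⁻⁵ × 4.85 × 846,810,000 ≈ 45,916.6 × g
Target RCF = 45,916.6 − 9,630 = 36,286.6 × g
N² = 36,286.6 / (5.4223 × 10⁻⁵) = 669,210,483
N ≈ √669,210,483 ≈ 25,869.1

N₂ ≈ 25870 RPM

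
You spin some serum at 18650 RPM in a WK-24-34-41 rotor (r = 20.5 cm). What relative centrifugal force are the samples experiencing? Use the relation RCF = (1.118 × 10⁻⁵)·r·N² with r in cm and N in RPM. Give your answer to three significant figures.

RCF = 1.118 × 10⁻⁵ × r × N²
RCF = 1.118 × 10⁻⁵ × 20.5 × (18650)² = 1.118 × 10⁻⁵ × 20.5 × 347,822,500 ≈ 79,717.4 × g

≈ 79700 ×g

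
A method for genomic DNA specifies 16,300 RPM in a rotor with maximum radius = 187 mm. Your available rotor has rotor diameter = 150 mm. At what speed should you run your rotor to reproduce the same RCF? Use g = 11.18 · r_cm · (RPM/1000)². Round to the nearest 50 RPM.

Original rotor: r = 187 mm = 18.7 cm
RCF = 11.18 × r × (N/1000)²
RCF_original = 11.18 × 18.7 × (16.3)² = 11.18 × 18.7 × 265.69 ≈ 55,546.7 × g
Your rotor: r = 150 mm / 2 = 75 mm = 7.5 cm
55,546.7 = 11.18 × 7.5 × (N/1000)²
(N/1000)² = 55,546.7 / 83.85 = 662.4532
N = 1000 × √662.4532 ≈ 25,738.2

25750 RPM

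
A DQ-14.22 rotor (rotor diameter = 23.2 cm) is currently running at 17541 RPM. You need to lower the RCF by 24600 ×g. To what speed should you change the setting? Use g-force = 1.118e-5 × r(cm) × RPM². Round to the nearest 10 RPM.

r = 23.2 / 2 = 11.6 cm
Current RCF = 1.118 × 10⁻⁵ × 11.6 × (17541)² = 1.118 × 10⁻⁵ × 11.6 × 307,686,681 ≈ 39,903.3 × g
Target RCF = 39,903.3 − 24,600 = 15,303.3 × g
N² = 15,303.3 / (12.9688 × 10⁻⁵) = 118,000,894
N ≈ √118,000,894 ≈ 10,862.8

N₂ ≈ 10860 RPM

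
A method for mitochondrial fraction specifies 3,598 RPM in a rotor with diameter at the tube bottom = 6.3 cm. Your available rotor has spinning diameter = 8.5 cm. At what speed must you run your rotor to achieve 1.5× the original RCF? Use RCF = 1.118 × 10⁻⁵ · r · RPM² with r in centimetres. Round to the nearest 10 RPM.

Original rotor: r = 6.3 / 2 = 3.15 cm
RCF = 1.118 × 10⁻⁵ × r × N²
RCF_original = 1.118 × 10⁻⁵ × 3.15 × (3598)² = 1.118 × 10⁻⁵ × 3.15 × 12,945,604 ≈ 455.9 × g
Target RCF = 1.5 × 455.9 ≈ 683.8 × g
Your rotor: r = 8.5 / 2 = 4.25 cm
683.8 = 1.118 × 10⁻⁵ × 4.25 × N²
N² = 683.8 / (4.7515 × 10⁻⁵) = 14,391,245
N ≈ √14,391,245 ≈ 3,793.6

≈ 3790 RPM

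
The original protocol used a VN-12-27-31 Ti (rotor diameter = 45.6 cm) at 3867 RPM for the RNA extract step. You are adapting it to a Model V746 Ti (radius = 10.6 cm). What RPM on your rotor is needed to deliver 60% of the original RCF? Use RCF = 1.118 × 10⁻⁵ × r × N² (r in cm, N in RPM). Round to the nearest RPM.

Original rotor: r = 45.6 / 2 = 22.8 cm
RCF = 1.118 × 10⁻⁵ × r × N²
RCF_original = 1.118 × 10⁻⁵ × 22.8 × (3867)² = 1.118 × 10⁻⁵ × 22.8 × 14,953,689 ≈ 3,811.8 × g
Target RCF = 0.6 × 3,811.8 ≈ 2,287.1 × g
2,287.1 = 1.118 × 10⁻⁵ × 10.6 × N²
N² = 2,287.1 / (11.8508 × 10⁻⁵) = 19,299,119
N ≈ √19,299,119 ≈ 4,393.1

4393 RPM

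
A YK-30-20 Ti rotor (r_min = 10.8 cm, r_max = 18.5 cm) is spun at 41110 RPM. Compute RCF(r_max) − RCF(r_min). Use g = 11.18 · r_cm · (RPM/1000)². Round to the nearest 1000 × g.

ΔRCF = 11.18 × (r_max − r_min) × (N/1000)² = 11.18 × 7.7 × 1,690.0321 ≈ 145,488.1

ΔRCF ≈ 145000 g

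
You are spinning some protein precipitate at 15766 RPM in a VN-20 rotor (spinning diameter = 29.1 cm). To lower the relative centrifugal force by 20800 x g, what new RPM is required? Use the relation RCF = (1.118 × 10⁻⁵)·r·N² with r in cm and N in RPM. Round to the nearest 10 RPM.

r = 29.1 / 2 = 14.55 cm
Current RCF = 1.118 × 10⁻⁵ × 14.55 × (15766)² = 1.118 × 10⁻⁵ × 14.55 × 248,566,756 ≈ 40,434.1 × g
Target RCF = 40,434.1 − 20,800 = 19,634.1 × g
N² = 19,634.1 / (16.2669 × 10⁻⁵) = 120,699,703
N ≈ √120,699,703 ≈ 10,986.3

N₂ ≈ 10990 RPM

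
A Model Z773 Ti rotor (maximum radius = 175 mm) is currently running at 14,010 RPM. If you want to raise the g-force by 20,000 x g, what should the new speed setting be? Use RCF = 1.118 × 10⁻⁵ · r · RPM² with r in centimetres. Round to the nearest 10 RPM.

17280 RPM

r = 175 mm = 17.5 cm
Current RCF = 1.118 × 10⁻⁵ × 17.5 × (14010)² = 1.118 × 10⁻⁵ × 17.5 × 196,280,100 ≈ 38,402.2 × g
Target RCF = 38,402.2 + 20,000 = 58,402.2 × g
N² = 58,402.2 / (19.565 × 10⁻⁵) = 298,503,450
N ≈ √298,503,450 ≈ 17,277.3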